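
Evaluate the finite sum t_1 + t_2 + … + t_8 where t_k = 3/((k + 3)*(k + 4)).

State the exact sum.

The ratio is (k + 3)/(k + 5).
Gosper form: A/B · C(k+1)/C(k) with A=k + 3, B=k + 5, C=1.
Key eq: (k + 3)·f(k+1) = (k + 4)·f(k) + (1).
From deg A=1, deg B=1, deg C=0: d=1.
A polynomial solution: f(k) = k/3.
Certificate R = B(k−1)f/C = k*(k + 4)/3 gives s_k = k/(k + 3).
Δs = 3/(k**2 + 7*k + 12), as required.
Evaluate s at k=9 and k=1: 3/4 and 1/4; difference 1/2.

Σ = 1/2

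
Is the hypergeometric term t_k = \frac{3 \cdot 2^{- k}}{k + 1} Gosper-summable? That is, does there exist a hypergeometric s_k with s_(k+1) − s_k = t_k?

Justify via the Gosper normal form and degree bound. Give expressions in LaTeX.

The ratio is (k + 1)/(2*(k + 2)).
A = k/2 + 1/2, B = k + 2, C = 1.
Set up (k/2 + 1/2)·f(k+1) − (k + 1)·f(k) − (1) = 0.
Degrees (1,1,0) ⇒ d ≤ -1.
Negative degree bound (-1): no f exists, t_k not Gosper-summable.

No; the degree bound rules out any f.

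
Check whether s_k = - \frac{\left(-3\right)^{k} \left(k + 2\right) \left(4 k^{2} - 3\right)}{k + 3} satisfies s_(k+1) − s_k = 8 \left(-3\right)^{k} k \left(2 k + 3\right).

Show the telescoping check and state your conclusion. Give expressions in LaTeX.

Invalid: residual \frac{\left(-3\right)^{k} \left(- 16 k^{3} - 76 k^{2} - 72 k + 3\right)}{k^{2} + 7 k + 12} ≠ 0.

s_(k+1) = 3*(-3)**k*(k + 3)*(4*(k + 1)**2 - 3)/(k + 4)
s_(k+1) − s_k = (-3)**k*(16*k**4 + 120*k**3 + 284*k**2 + 216*k + 3)/(k**2 + 7*k + 12)
(s_(k+1) − s_k) − t_k = (-3)**k*(-16*k**3 - 76*k**2 - 72*k + 3)/(k**2 + 7*k + 12)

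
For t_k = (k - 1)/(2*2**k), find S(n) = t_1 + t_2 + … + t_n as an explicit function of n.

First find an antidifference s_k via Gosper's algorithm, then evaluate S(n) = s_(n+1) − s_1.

Compute t_(k+1)/t_k: get k/(2*(k - 1)).
So A=1/2 and B=1, with C=k - 1.
Solve (1/2)·f(k+1) − (1)·f(k) = k - 1.
From deg A=0, deg B=0, deg C=1: d=1.
A polynomial solution: f(k) = -2*k.
Certificate R = B(k−1)f/C = -2*k/(k - 1) gives s_k = -k/2**k.
Check: Δs_k = (k - 1)/(2*2**k). ✓
Σ_(k=1)^n t_k = s_(n+1) − s_(1) = (2**(-n - 1)*(-n - 1)) − (-1/2), i.e. 2**(-n - 1)*(2**n - n - 1).

S(n) = 2**(-n - 1)*(2**n - n - 1)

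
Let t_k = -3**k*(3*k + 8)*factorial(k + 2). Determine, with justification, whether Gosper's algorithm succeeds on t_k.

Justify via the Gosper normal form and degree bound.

Yes. s_k = -3**k*factorial(k + 2).

Compute t_(k+1)/t_k: get 3*(k + 3)*(3*k + 11)/(3*k + 8).
Factor: A=3*k + 9; B=1; C=k + 8/3.
Set up (3*k + 9)·f(k+1) − (1)·f(k) − (k + 8/3) = 0.
Bound: deg f ≤ 0.
Solving with deg f ≤ 0: f(k) = 1/3.
Certificate R = B(k−1)f/C = 1/(3*k + 8) gives s_k = -3**k*factorial(k + 2).
s_(k+1) − s_k = -3**k*(3*k + 8)*factorial(k + 2) = t_k.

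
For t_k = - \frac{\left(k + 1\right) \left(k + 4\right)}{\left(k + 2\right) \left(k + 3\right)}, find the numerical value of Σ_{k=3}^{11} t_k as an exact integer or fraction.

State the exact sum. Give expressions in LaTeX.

Step 1: r(k) = (k + 2)**2*(k + 5)/((k + 1)*(k + 4)**2).
A = k + 2, B = k + 4, C = k**2 + 5*k + 4.
Set up (k + 2)·f(k+1) − (k + 3)·f(k) − (k**2 + 5*k + 4) = 0.
Bound: deg f ≤ 2.
Solving with deg f ≤ 2: f(k) = k*(k + 1).
Get s_k = R·t_k = k*(-k - 1)/(k + 2) with R(k) = B(k−1)f(k)/C(k) = k*(k + 3)/(k + 4).
Δs = (-k**2 - 5*k - 4)/(k**2 + 5*k + 6), as required.
Sum = s_(12) − s_(3); s_(12) = -78/7, s_(3) = -12/5 ⇒ -306/35.

Σ = -306/35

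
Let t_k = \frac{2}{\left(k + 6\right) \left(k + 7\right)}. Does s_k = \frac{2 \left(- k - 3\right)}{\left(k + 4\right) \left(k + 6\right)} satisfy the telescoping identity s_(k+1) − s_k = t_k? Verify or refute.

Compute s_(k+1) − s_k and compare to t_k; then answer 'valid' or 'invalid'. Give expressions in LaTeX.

Invalid: residual \frac{2 \left(- 2 k - 11\right)}{k^{4} + 22 k^{3} + 179 k^{2} + 638 k + 840} ≠ 0.

s_(k+1) = 2*(-k - 4)/((k + 5)*(k + 7))
s_(k+1) − s_k = 2*(k**2 + 7*k + 9)/(k**4 + 22*k**3 + 179*k**2 + 638*k + 840)
(s_(k+1) − s_k) − t_k = 2*(-2*k - 11)/(k**4 + 22*k**3 + 179*k**2 + 638*k + 840)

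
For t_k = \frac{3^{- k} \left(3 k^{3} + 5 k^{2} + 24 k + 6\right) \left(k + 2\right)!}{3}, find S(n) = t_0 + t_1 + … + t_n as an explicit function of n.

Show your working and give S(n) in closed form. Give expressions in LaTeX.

S(n) = \frac{3^{- n} \left(- 24 \cdot 3^{n} + 3 n^{5} n! + 23 n^{4} n! + 69 n^{3} n! + 109 n^{2} n! + 96 n n! + 36 n!\right)}{3}

Step 1: r(k) = (3*k**4 + 23*k**3 + 85*k**2 + 167*k + 114)/(3*(3*k**3 + 5*k**2 + 24*k + 6)).
Take A(k)=k/3 + 1, B(k)=1, C(k)=k**3 + 5*k**2/3 + 8*k + 2.
Key eq: (k/3 + 1)·f(k+1) = (1)·f(k) + (k**3 + 5*k**2/3 + 8*k + 2).
Degrees (1,0,3) ⇒ d ≤ 2.
Match coefficients ⇒ f(k) = 3*k**2 - k + 4.
Then R = B(k−1)f/C = 3*(3*k**2 - k + 4)/(3*k**3 + 5*k**2 + 24*k + 6), so s_k = R(k)·t_k = (3*k**2 - k + 4)*factorial(k + 2)/3**k.
Verify: (3*k**3 + 5*k**2 + 24*k + 6)*factorial(k + 2)/(3*3**k) matches t_k.
s_(n+1) = 3**(-n - 1)*(3*n**2 + 5*n + 6)*factorial(n + 3) and s_(0) = 8, so S(n) = (-24*3**n + 3*n**5*factorial(n) + 23*n**4*factorial(n) + 69*n**3*factorial(n) + 109*n**2*factorial(n) + 96*n*factorial(n) + 36*factorial(n))/(3*3**n).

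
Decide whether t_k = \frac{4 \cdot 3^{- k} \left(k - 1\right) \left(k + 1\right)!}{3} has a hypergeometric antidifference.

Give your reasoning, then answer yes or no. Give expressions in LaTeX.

Yes. s_k = 4 \cdot 3^{- k} \left(k + 1\right)!.

The ratio is k*(k + 2)/(3*(k - 1)).
Take A(k)=k/3 + 2/3, B(k)=1, C(k)=k - 1.
f must satisfy (k/3 + 2/3)·f(k+1) − (1)·f(k) = k - 1.
deg f ≤ 0 (via 1,0,1).
Coefficient equations give f(k) = 3.
So s_k = (B(k−1)f/C)·t_k = (3/(k - 1))·t_k = 4*factorial(k + 1)/3**k.
Verify: 4*(k - 1)*factorial(k + 1)/(3*3**k) matches t_k.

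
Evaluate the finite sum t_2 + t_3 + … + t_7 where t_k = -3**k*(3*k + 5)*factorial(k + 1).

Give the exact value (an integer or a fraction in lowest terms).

The ratio is 3*(k + 2)*(3*k + 8)/(3*k + 5).
Gosper form: A/B · C(k+1)/C(k) with A=3*k + 6, B=1, C=k + 5/3.
f must satisfy (3*k + 6)·f(k+1) − (1)·f(k) = k + 5/3.
Bound: deg f ≤ 0.
Solving with deg f ≤ 0: f(k) = 1/3.
Get s_k = R·t_k = -3**k*factorial(k + 1) with R(k) = B(k−1)f(k)/C(k) = 1/(3*k + 5).
Δs = -3**k*(3*k + 5)*factorial(k + 1), as required.
Sum = s_(8) − s_(2); s_(8) = -2380855680, s_(2) = -54 ⇒ -2380855626.

Σ = -2380855626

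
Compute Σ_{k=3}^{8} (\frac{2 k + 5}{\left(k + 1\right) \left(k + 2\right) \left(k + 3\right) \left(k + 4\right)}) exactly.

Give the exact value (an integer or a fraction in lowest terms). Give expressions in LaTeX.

Σ = 1/30

Ratio r(k) = (k + 1)*(2*k + 7)/((k + 5)*(2*k + 5)).
Normal form (A,B,C) = (k + 1, k + 5, k + 5/2).
Set up (k + 1)·f(k+1) − (k + 4)·f(k) − (k + 5/2) = 0.
d = 3 from the (1,1,1) case.
Match coefficients ⇒ f(k) = k*(k + 2)*(k + 4)/6.
So s_k = (B(k−1)f/C)·t_k = (k*(k + 2)*(k + 4)**2/(3*(2*k + 5)))·t_k = k*(k + 4)/(3*(k**2 + 4*k + 3)).
Δs = (2*k + 5)/(k**4 + 10*k**3 + 35*k**2 + 50*k + 24), as required.
Telescoping: Σ = s_(9) − s_(3) = 13/40 − (7/24) = 1/30.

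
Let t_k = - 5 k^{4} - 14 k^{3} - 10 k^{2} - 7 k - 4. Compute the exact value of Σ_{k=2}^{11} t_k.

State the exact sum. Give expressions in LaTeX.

Σ = -266380

Ratio r(k) = (5*k**4 + 34*k**3 + 82*k**2 + 89*k + 40)/(5*k**4 + 14*k**3 + 10*k**2 + 7*k + 4).
Take A(k)=1, B(k)=1, C(k)=k**4 + 14*k**3/5 + 2*k**2 + 7*k/5 + 4/5.
Key eq: (1)·f(k+1) = (1)·f(k) + (k**4 + 14*k**3/5 + 2*k**2 + 7*k/5 + 4/5).
From deg A=0, deg B=0, deg C=4: d=5.
Match coefficients ⇒ f(k) = k*(k**4 + k**3 - 2*k**2 + 2*k + 2)/5.
Get s_k = R·t_k = k*(-k**4 - k**3 + 2*k**2 - 2*k - 2) with R(k) = B(k−1)f(k)/C(k) = k*(k**4 + k**3 - 2*k**2 + 2*k + 2)/(5*k**4 + 14*k**3 + 10*k**2 + 7*k + 4).
s_(k+1) − s_k = -5*k**4 - 14*k**3 - 10*k**2 - 7*k - 4 = t_k.
Sum = s_(12) − s_(2); s_(12) = -266424, s_(2) = -44 ⇒ -266380.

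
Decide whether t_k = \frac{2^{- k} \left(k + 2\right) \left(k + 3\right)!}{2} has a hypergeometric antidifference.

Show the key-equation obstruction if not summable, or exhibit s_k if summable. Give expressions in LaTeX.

t_(k+1)/t_k = (k + 3)*(k + 4)/(2*(k + 2)).
Take A(k)=k/2 + 2, B(k)=1, C(k)=k + 2.
Set up (k/2 + 2)·f(k+1) − (1)·f(k) − (k + 2) = 0.
From deg A=1, deg B=0, deg C=1: d=0.
A polynomial solution: f(k) = 2.
Certificate R = B(k−1)f/C = 2/(k + 2) gives s_k = factorial(k + 3)/2**k.
Verify: (k + 2)*factorial(k + 3)/(2*2**k) matches t_k.

Yes. s_k = 2^{- k} \left(k + 3\right)!.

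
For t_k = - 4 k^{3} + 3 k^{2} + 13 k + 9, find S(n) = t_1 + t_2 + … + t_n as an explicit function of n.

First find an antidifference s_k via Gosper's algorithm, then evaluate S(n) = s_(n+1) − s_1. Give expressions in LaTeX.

S(n) = n \left(- n^{3} - n^{2} + 7 n + 16\right)

Step 1: r(k) = (4*k**3 + 9*k**2 - 7*k - 21)/(4*k**3 - 3*k**2 - 13*k - 9).
Gosper form: A/B · C(k+1)/C(k) with A=1, B=1, C=k**3 - 3*k**2/4 - 13*k/4 - 9/4.
Key eq: (1)·f(k+1) = (1)·f(k) + (k**3 - 3*k**2/4 - 13*k/4 - 9/4).
d = 4 from the (0,0,3) case.
A polynomial solution: f(k) = k*(k**3 - 3*k**2 - 4*k - 3)/4.
R(k) = B(k−1)·f(k)/C(k) = k*(k**3 - 3*k**2 - 4*k - 3)/(4*k**3 - 3*k**2 - 13*k - 9); s_k = R·t_k = k*(-k**3 + 3*k**2 + 4*k + 3).
Δs = -4*k**3 + 3*k**2 + 13*k + 9, as required.
Evaluate: s_(n+1) = -n**4 - n**3 + 7*n**2 + 16*n + 9; subtract s_(1) = 9 ⇒ S(n) = n*(-n**3 - n**2 + 7*n + 16).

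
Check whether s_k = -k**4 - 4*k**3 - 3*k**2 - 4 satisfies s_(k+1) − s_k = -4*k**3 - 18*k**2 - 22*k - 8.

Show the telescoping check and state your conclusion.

Valid: the claim telescopes to t_k.

s_(k+1) = -k**4 - 8*k**3 - 21*k**2 - 22*k - 12
s_(k+1) − s_k = -4*k**3 - 18*k**2 - 22*k - 8
(s_(k+1) − s_k) − t_k = 0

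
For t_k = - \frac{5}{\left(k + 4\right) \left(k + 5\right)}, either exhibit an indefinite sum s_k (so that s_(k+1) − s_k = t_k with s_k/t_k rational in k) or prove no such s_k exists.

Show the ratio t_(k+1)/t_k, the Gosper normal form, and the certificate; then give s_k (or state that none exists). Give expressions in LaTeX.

Step 1: r(k) = (k + 4)/(k + 6).
So A=k + 4 and B=k + 6, with C=1.
Need (k + 4)·f(k+1) − (k + 5)·f(k) = 1.
Degrees (1,1,0) ⇒ d ≤ 1.
A polynomial solution: f(k) = k/4.
Get s_k = R·t_k = -5*k/(4*k + 16) with R(k) = B(k−1)f(k)/C(k) = k*(k + 5)/4.
Δs = -5/(k**2 + 9*k + 20), as required.

s_k = - \frac{5 k}{4 k + 16}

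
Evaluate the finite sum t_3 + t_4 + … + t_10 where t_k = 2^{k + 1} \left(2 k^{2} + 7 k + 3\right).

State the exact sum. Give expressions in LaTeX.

Σ = 950016

Ratio r(k) = 2*(2*k**2 + 11*k + 12)/(2*k**2 + 7*k + 3).
Take A(k)=2, B(k)=1, C(k)=k**2 + 7*k/2 + 3/2.
Solve (2)·f(k+1) − (1)·f(k) = k**2 + 7*k/2 + 3/2.
Degrees (0,0,2) ⇒ d ≤ 2.
Solving with deg f ≤ 2: f(k) = (2*k**2 - k + 1)/2.
So s_k = (B(k−1)f/C)·t_k = ((2*k**2 - k + 1)/((k + 3)*(2*k + 1)))·t_k = 2**(k + 1)*(2*k**2 - k + 1).
Check: Δs_k = 2**(k + 1)*(2*k**2 + 7*k + 3). ✓
Telescoping: Σ = s_(11) − s_(3) = 950272 − (256) = 950016.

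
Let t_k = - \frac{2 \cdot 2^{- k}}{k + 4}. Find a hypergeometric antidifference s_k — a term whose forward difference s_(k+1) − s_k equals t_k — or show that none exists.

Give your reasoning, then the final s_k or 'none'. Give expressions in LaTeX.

no hypergeometric antidifference exists

Compute t_(k+1)/t_k: get (k + 4)/(2*(k + 5)).
So A=k/2 + 2 and B=k + 5, with C=1.
Solve (k/2 + 2)·f(k+1) − (k + 4)·f(k) = 1.
Degrees (1,1,0) ⇒ d ≤ -1.
deg f ≤ -1 is impossible — no certificate.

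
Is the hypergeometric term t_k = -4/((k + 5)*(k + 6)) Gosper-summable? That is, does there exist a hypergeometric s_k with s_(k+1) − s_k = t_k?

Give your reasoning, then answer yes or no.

Yes. s_k = -4*k/(5*k + 25).

The ratio is (k + 5)/(k + 7).
Normal form (A,B,C) = (k + 5, k + 7, 1).
Solve (k + 5)·f(k+1) − (k + 6)·f(k) = 1.
d = 1 from the (1,1,0) case.
A polynomial solution: f(k) = k/5.
Certificate R = B(k−1)f/C = k*(k + 6)/5 gives s_k = -4*k/(5*k + 25).
Check: Δs_k = -4/(k**2 + 11*k + 30). ✓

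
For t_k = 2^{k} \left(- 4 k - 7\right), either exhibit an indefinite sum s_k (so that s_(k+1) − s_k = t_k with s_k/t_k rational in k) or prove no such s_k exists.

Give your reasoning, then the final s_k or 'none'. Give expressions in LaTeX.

s_k = 2^{k} \left(1 - 4 k\right)

t_(k+1)/t_k = 2*(4*k + 11)/(4*k + 7).
A = 2, B = 1, C = k + 7/4.
Key eq: (2)·f(k+1) = (1)·f(k) + (k + 7/4).
From deg A=0, deg B=0, deg C=1: d=1.
Solving with deg f ≤ 1: f(k) = (4*k - 1)/4.
Then R = B(k−1)f/C = (4*k - 1)/(4*k + 7), so s_k = R(k)·t_k = 2**k*(1 - 4*k).
Verify: 2**k*(-4*k - 7) matches t_k.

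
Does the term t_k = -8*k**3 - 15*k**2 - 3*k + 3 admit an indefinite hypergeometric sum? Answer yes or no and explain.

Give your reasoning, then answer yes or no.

Yes. s_k = k*(-2*k**3 - k**2 + 4*k + 2).

t_(k+1)/t_k = (8*k**3 + 39*k**2 + 57*k + 23)/(8*k**3 + 15*k**2 + 3*k - 3).
Factor: A=1; B=1; C=k**3 + 15*k**2/8 + 3*k/8 - 3/8.
Key eq: (1)·f(k+1) = (1)·f(k) + (k**3 + 15*k**2/8 + 3*k/8 - 3/8).
d = 4 from the (0,0,3) case.
Match coefficients ⇒ f(k) = k*(2*k + 1)*(k**2 - 2)/8.
So s_k = (B(k−1)f/C)·t_k = (k*(2*k + 1)*(k**2 - 2)/(8*k**3 + 15*k**2 + 3*k - 3))·t_k = k*(-2*k**3 - k**2 + 4*k + 2).
s_(k+1) − s_k = -8*k**3 - 15*k**2 - 3*k + 3 = t_k.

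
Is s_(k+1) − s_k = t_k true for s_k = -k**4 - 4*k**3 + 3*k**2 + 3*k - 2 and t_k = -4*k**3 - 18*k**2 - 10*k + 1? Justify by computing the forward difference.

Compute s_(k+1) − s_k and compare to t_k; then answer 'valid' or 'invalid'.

valid (s_(k+1) − s_k reduces to t_k)

s_(k+1) = -k**4 - 8*k**3 - 15*k**2 - 7*k - 1
s_(k+1) − s_k = -4*k**3 - 18*k**2 - 10*k + 1
(s_(k+1) − s_k) − t_k = 0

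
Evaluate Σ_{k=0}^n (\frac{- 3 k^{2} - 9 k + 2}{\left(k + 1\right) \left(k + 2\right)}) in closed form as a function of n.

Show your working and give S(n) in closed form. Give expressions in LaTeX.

Ratio r(k) = (k + 1)*(9*k + 3*(k + 1)**2 + 7)/((k + 3)*(3*k**2 + 9*k - 2)).
A = k + 1, B = k + 3, C = k**2 + 3*k - 2/3.
Key eq: (k + 1)·f(k+1) = (k + 2)·f(k) + (k**2 + 3*k - 2/3).
deg f ≤ 2 (via 1,1,2).
A polynomial solution: f(k) = k*(3*k - 5)/3.
R(k) = B(k−1)·f(k)/C(k) = k*(k + 2)*(3*k - 5)/(3*k**2 + 9*k - 2); s_k = R·t_k = k*(5 - 3*k)/(k + 1).
Verify: (-3*k**2 - 9*k + 2)/(k**2 + 3*k + 2) matches t_k.
Telescope: S(n) = s_(n+1) − s_(0) = (-3*n**2 - n + 2)/(n + 2) − (0) = (-3*n**2 - n + 2)/(n + 2).

S(n) = \frac{- 3 n^{2} - n + 2}{n + 2}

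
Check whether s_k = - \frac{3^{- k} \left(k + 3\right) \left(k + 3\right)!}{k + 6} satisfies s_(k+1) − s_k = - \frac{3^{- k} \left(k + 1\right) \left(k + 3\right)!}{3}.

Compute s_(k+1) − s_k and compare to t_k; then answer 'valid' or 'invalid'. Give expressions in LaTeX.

Invalid: residual \frac{3^{- k} \left(k^{2} + 7 k + 3\right) \left(k + 3\right)!}{\left(k + 6\right) \left(k + 7\right)} ≠ 0.

s_(k+1) = -(k + 4)*factorial(k + 4)/(3*3**k*(k + 7))
s_(k+1) − s_k = -(k**3 + 11*k**2 + 34*k + 33)*factorial(k + 3)/(3*3**k*(k + 6)*(k + 7))
(s_(k+1) − s_k) − t_k = (k**2 + 7*k + 3)*factorial(k + 3)/(3**k*(k + 6)*(k + 7))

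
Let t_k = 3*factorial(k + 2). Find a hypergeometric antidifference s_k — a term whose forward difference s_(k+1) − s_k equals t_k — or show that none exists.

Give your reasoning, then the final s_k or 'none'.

none — t_k is not Gosper-summable

r(k) = k + 3 after simplifying.
So A=k + 3 and B=1, with C=1.
Key eq: (k + 3)·f(k+1) = (1)·f(k) + (1).
Degrees (1,0,0) ⇒ d ≤ -1.
Negative degree bound (-1): no f exists, t_k not Gosper-summable.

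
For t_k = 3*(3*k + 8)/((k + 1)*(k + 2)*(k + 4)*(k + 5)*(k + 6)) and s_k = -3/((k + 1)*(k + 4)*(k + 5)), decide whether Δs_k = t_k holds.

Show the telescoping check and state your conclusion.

s_(k+1) = -3/((k + 2)*(k + 5)*(k + 6))
s_(k+1) − s_k = 3*(3*k + 8)/(k**5 + 18*k**4 + 121*k**3 + 372*k**2 + 508*k + 240)
(s_(k+1) − s_k) − t_k = 0

Valid: the claim telescopes to t_k.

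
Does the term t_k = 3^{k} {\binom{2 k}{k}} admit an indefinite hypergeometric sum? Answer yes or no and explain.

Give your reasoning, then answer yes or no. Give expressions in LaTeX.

No — t_k has no hypergeometric antidifference.

t_(k+1)/t_k = 6*(2*k + 1)/(k + 1).
Normal form (A,B,C) = (12*k + 6, k + 1, 1).
Set up (12*k + 6)·f(k+1) − (k)·f(k) − (1) = 0.
d = -1 from the (1,1,0) case.
d = -1 < 0 ⇒ no nonzero polynomial f; not summable.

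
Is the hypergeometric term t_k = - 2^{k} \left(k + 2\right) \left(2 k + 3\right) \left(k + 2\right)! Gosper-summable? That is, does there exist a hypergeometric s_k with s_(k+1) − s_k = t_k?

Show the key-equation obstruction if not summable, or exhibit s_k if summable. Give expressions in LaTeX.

Yes. s_k = - 2^{k} k \left(k + 2\right)!.

The ratio is (k + 3)**2*(4*k + 10)/((k + 2)*(2*k + 3)).
Gosper form: A/B · C(k+1)/C(k) with A=2*k + 6, B=1, C=k**2 + 7*k/2 + 3.
Key eq: (2*k + 6)·f(k+1) = (1)·f(k) + (k**2 + 7*k/2 + 3).
d = 1 from the (1,0,2) case.
Solve for f: f(k) = k/2 (degree 1 ≤ 1).
R(k) = B(k−1)·f(k)/C(k) = k/((k + 2)*(2*k + 3)); s_k = R·t_k = -2**k*k*factorial(k + 2).
Check: Δs_k = -2**k*(k + 2)*(2*k + 3)*factorial(k + 2). ✓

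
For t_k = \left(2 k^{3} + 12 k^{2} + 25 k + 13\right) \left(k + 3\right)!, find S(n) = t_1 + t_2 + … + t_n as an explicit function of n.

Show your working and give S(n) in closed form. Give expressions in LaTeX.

S(n) = 2 n^{2} \left(n + 4\right)! + 6 n \left(n + 4\right)! + 3 \left(n + 4\right)! - 72

r(k) = (2*k**4 + 26*k**3 + 127*k**2 + 272*k + 208)/(2*k**3 + 12*k**2 + 25*k + 13) after simplifying.
Take A(k)=k + 4, B(k)=1, C(k)=k**3 + 6*k**2 + 25*k/2 + 13/2.
Need (k + 4)·f(k+1) − (1)·f(k) = k**3 + 6*k**2 + 25*k/2 + 13/2.
Degrees (1,0,3) ⇒ d ≤ 2.
Solving with deg f ≤ 2: f(k) = (2*k**2 + 2*k - 1)/2.
Get s_k = R·t_k = (2*k**2 + 2*k - 1)*factorial(k + 3) with R(k) = B(k−1)f(k)/C(k) = (2*k**2 + 2*k - 1)/(2*k**3 + 12*k**2 + 25*k + 13).
Δs = (2*k**3 + 12*k**2 + 25*k + 13)*factorial(k + 3), as required.
Telescope: S(n) = s_(n+1) − s_(1) = (2*n**2 + 6*n + 3)*factorial(n + 4) − (72) = 2*n**2*factorial(n + 4) + 6*n*factorial(n + 4) + 3*factorial(n + 4) - 72.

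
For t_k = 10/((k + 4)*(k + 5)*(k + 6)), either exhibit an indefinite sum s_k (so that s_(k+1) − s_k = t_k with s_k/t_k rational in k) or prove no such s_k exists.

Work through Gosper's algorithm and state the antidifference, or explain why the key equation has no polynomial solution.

s_k = k*(k + 9)/(4*(k + 4)*(k + 5))

r(k) = (k + 4)/(k + 7) after simplifying.
Take A(k)=k + 4, B(k)=k + 7, C(k)=1.
Set up (k + 4)·f(k+1) − (k + 6)·f(k) − (1) = 0.
Bound: deg f ≤ 2.
Coefficient equations give f(k) = k*(k + 9)/40.
Then R = B(k−1)f/C = k*(k + 6)*(k + 9)/40, so s_k = R(k)·t_k = k*(k + 9)/(4*(k + 4)*(k + 5)).
Δs = 10/(k**3 + 15*k**2 + 74*k + 120), as required.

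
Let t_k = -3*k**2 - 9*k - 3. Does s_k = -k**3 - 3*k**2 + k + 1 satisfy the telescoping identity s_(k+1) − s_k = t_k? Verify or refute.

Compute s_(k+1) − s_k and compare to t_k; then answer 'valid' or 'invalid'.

s_(k+1) = k - (k + 1)**3 - 3*(k + 1)**2 + 2
s_(k+1) − s_k = -3*k**2 - 9*k - 3
(s_(k+1) − s_k) − t_k = 0

valid (s_(k+1) − s_k reduces to t_k)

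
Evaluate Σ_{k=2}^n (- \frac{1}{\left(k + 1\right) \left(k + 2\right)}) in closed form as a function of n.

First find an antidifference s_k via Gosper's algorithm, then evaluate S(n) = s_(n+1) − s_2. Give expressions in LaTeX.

S(n) = \frac{1 - n}{3 \left(n + 2\right)}

Compute t_(k+1)/t_k: get (k + 1)/(k + 3).
Normal form (A,B,C) = (k + 1, k + 3, 1).
f must satisfy (k + 1)·f(k+1) − (k + 2)·f(k) = 1.
From deg A=1, deg B=1, deg C=0: d=1.
Solve for f: f(k) = k (degree 1 ≤ 1).
Then R = B(k−1)f/C = k*(k + 2), so s_k = R(k)·t_k = -k/(k + 1).
Δs = -1/(k**2 + 3*k + 2), as required.
Telescope: S(n) = s_(n+1) − s_(2) = (-n - 1)/(n + 2) − (-2/3) = (1 - n)/(3*(n + 2)).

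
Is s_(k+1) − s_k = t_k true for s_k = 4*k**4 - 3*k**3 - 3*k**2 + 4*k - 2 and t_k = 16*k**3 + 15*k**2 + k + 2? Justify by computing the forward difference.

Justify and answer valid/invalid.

s_(k+1) = k*(4*k**3 + 13*k**2 + 12*k + 5)
s_(k+1) − s_k = 16*k**3 + 15*k**2 + k + 2
(s_(k+1) − s_k) − t_k = 0

valid (s_(k+1) − s_k reduces to t_k)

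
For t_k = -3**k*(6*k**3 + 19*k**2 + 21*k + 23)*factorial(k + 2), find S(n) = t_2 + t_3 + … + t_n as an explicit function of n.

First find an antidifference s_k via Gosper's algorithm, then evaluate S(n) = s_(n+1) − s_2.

S(n) = -6*3**n*n**2*factorial(n + 3) - 3*3**n*n*factorial(n + 3) - 9*3**n*factorial(n + 3) + 1296

Step 1: r(k) = 3*(6*k**4 + 55*k**3 + 188*k**2 + 300*k + 207)/(6*k**3 + 19*k**2 + 21*k + 23).
Take A(k)=3*k + 9, B(k)=1, C(k)=k**3 + 19*k**2/6 + 7*k/2 + 23/6.
Solve (3*k + 9)·f(k+1) − (1)·f(k) = k**3 + 19*k**2/6 + 7*k/2 + 23/6.
Bound: deg f ≤ 2.
Solving with deg f ≤ 2: f(k) = (2*k**2 - 3*k + 4)/6.
Certificate R = B(k−1)f/C = (2*k**2 - 3*k + 4)/(6*k**3 + 19*k**2 + 21*k + 23) gives s_k = -3**k*(2*k**2 - 3*k + 4)*factorial(k + 2).
s_(k+1) − s_k = -3**k*(6*k**3 + 19*k**2 + 21*k + 23)*factorial(k + 2) = t_k.
Σ_(k=2)^n t_k = s_(n+1) − s_(2) = (-3**(n + 1)*(2*n**2 + n + 3)*factorial(n + 3)) − (-1296), i.e. -6*3**n*n**2*factorial(n + 3) - 3*3**n*n*factorial(n + 3) - 9*3**n*factorial(n + 3) + 1296.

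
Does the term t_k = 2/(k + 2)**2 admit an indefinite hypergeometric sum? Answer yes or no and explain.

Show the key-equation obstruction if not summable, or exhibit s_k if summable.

No; the coefficient equations for f are inconsistent.

r(k) = (k + 2)**2/(k + 3)**2 after simplifying.
So A=k**2 + 4*k + 4 and B=k**2 + 6*k + 9, with C=1.
f must satisfy (k**2 + 4*k + 4)·f(k+1) − (k**2 + 4*k + 4)·f(k) = 1.
Bound: deg f ≤ 0.
f = c0 ⇒ A·f(k+1) − B(k−1)·f(k) − C = -1. The system {-1 = 0} is inconsistent; no antidifference.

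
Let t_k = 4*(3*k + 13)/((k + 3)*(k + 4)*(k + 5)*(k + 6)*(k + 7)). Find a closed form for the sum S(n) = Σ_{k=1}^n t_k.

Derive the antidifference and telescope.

Ratio r(k) = (k + 3)*(3*k + 16)/((k + 8)*(3*k + 13)).
Factor: A=k + 3; B=k + 8; C=k + 13/3.
Set up (k + 3)·f(k+1) − (k + 7)·f(k) − (k + 13/3) = 0.
Degrees (1,1,1) ⇒ d ≤ 4.
Solve for f: f(k) = k*(k + 4)*(k**2 + 14*k + 63)/270 (degree 4 ≤ 4).
Certificate R = B(k−1)f/C = k*(k + 4)*(k + 7)*(k**2 + 14*k + 63)/(90*(3*k + 13)) gives s_k = 2*k*(k**2 + 14*k + 63)/(45*(k**3 + 14*k**2 + 63*k + 90)).
Verify: 4*(3*k + 13)/(k**5 + 25*k**4 + 245*k**3 + 1175*k**2 + 2754*k + 2520) matches t_k.
Evaluate: s_(n+1) = 2*(n**3 + 17*n**2 + 94*n + 78)/(45*(n**3 + 17*n**2 + 94*n + 168)); subtract s_(1) = 13/630 ⇒ S(n) = n*(n**2 + 17*n + 94)/(42*(n**3 + 17*n**2 + 94*n + 168)).

S(n) = n*(n**2 + 17*n + 94)/(42*(n**3 + 17*n**2 + 94*n + 168))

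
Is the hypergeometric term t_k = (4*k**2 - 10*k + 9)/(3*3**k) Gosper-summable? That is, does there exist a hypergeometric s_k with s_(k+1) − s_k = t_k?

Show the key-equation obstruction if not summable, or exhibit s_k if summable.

Ratio r(k) = (4*k**2 - 2*k + 3)/(3*(4*k**2 - 10*k + 9)).
Factor: A=1/3; B=1; C=k**2 - 5*k/2 + 9/4.
Need (1/3)·f(k+1) − (1)·f(k) = k**2 - 5*k/2 + 9/4.
From deg A=0, deg B=0, deg C=2: d=2.
Coefficient equations give f(k) = -3*(2*k**2 - 3*k + 4)/4.
Certificate R = B(k−1)f/C = -3*(2*k**2 - 3*k + 4)/(4*k**2 - 10*k + 9) gives s_k = (-2*k**2 + 3*k - 4)/3**k.
Check: Δs_k = (4*k**2 - 10*k + 9)/(3*3**k). ✓

Yes. s_k = (-2*k**2 + 3*k - 4)/3**k.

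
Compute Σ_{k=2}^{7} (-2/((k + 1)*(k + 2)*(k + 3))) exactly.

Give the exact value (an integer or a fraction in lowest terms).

Step 1: r(k) = (k + 1)/(k + 4).
Factor: A=k + 1; B=k + 4; C=1.
Solve (k + 1)·f(k+1) − (k + 3)·f(k) = 1.
Bound: deg f ≤ 2.
Solve for f: f(k) = k*(k + 3)/4 (degree 2 ≤ 2).
Then R = B(k−1)f/C = k*(k + 3)**2/4, so s_k = R(k)·t_k = k*(-k - 3)/(2*(k + 1)*(k + 2)).
Δs = -2/(k**3 + 6*k**2 + 11*k + 6), as required.
Telescoping: Σ = s_(8) − s_(2) = -22/45 − (-5/12) = -13/180.

Σ = -13/180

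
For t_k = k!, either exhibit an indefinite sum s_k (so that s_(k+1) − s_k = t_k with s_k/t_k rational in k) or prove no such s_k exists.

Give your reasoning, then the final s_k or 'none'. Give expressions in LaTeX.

none (Gosper's algorithm certifies no s_k)

Compute t_(k+1)/t_k: get k + 1.
Factor: A=k + 1; B=1; C=1.
Solve (k + 1)·f(k+1) − (1)·f(k) = 1.
From deg A=1, deg B=0, deg C=0: d=-1.
d = -1 < 0 ⇒ no nonzero polynomial f; not summable.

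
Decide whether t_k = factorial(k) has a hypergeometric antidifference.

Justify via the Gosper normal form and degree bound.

No — key equation has no polynomial f.

Compute t_(k+1)/t_k: get k + 1.
So A=k + 1 and B=1, with C=1.
Need (k + 1)·f(k+1) − (1)·f(k) = 1.
Degrees (1,0,0) ⇒ d ≤ -1.
Negative degree bound (-1): no f exists, t_k not Gosper-summable.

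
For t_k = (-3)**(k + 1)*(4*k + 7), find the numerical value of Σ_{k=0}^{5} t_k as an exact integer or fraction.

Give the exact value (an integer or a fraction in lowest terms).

Ratio r(k) = 3*(-4*k - 11)/(4*k + 7).
Normal form (A,B,C) = (-3, 1, k + 7/4).
Set up (-3)·f(k+1) − (1)·f(k) − (k + 7/4) = 0.
d = 1 from the (0,0,1) case.
Coefficient equations give f(k) = -(k + 1)/4.
Get s_k = R·t_k = 3*(-3)**k*(k + 1) with R(k) = B(k−1)f(k)/C(k) = -(k + 1)/(4*k + 7).
Δs = (-3)**(k + 1)*(4*k + 7), as required.
Telescoping: Σ = s_(6) − s_(0) = 15309 − (3) = 15306.

Σ = 15306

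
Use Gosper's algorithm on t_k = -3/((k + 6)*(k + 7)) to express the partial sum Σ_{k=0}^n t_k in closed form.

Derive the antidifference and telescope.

S(n) = (-n - 1)/(2*(n + 7))

Step 1: r(k) = (k + 6)/(k + 8).
A = k + 6, B = k + 8, C = 1.
Set up (k + 6)·f(k+1) − (k + 7)·f(k) − (1) = 0.
Bound: deg f ≤ 1.
Solving with deg f ≤ 1: f(k) = k/6.
Then R = B(k−1)f/C = k*(k + 7)/6, so s_k = R(k)·t_k = -k/(2*k + 12).
Verify: -3/(k**2 + 13*k + 42) matches t_k.
Telescope: S(n) = s_(n+1) − s_(0) = (-n - 1)/(2*(n + 7)) − (0) = (-n - 1)/(2*(n + 7)).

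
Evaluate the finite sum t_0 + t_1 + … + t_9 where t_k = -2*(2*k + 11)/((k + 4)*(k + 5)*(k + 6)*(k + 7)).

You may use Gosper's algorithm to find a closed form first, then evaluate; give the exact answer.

t_(k+1)/t_k = (k + 4)*(2*k + 13)/((k + 8)*(2*k + 11)).
Take A(k)=k + 4, B(k)=k + 8, C(k)=k + 11/2.
Solve (k + 4)·f(k+1) − (k + 7)·f(k) = k + 11/2.
Degrees (1,1,1) ⇒ d ≤ 3.
Coefficient equations give f(k) = k*(k + 5)*(k + 10)/48.
Get s_k = R·t_k = k*(-k - 10)/(12*(k**2 + 10*k + 24)) with R(k) = B(k−1)f(k)/C(k) = k*(k + 5)*(k + 7)*(k + 10)/(24*(2*k + 11)).
Check: Δs_k = 2*(-2*k - 11)/(k**4 + 22*k**3 + 179*k**2 + 638*k + 840). ✓
Telescoping: Σ = s_(10) − s_(0) = -25/336 − (0) = -25/336.

Σ = -25/336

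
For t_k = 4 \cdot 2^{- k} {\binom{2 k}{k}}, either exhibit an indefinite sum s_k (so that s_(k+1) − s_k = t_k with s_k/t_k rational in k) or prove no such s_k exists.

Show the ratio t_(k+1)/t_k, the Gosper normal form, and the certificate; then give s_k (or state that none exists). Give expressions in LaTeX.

none (Gosper's algorithm certifies no s_k)

t_(k+1)/t_k = (2*k + 1)/(k + 1).
Take A(k)=2*k + 1, B(k)=k + 1, C(k)=1.
Need (2*k + 1)·f(k+1) − (k)·f(k) = 1.
Degrees (1,1,0) ⇒ d ≤ -1.
d = -1 < 0 ⇒ no nonzero polynomial f; not summable.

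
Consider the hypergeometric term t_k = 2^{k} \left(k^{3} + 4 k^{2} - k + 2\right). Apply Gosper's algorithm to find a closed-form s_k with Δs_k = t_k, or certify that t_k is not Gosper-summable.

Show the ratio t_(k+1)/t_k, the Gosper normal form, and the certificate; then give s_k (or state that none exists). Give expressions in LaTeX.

s_k = 2^{k} \left(k^{3} - 2 k^{2} + k + 2\right)

The ratio is 2*(k**3 + 7*k**2 + 10*k + 6)/(k**3 + 4*k**2 - k + 2).
Gosper form: A/B · C(k+1)/C(k) with A=2, B=1, C=k**3 + 4*k**2 - k + 2.
f must satisfy (2)·f(k+1) − (1)·f(k) = k**3 + 4*k**2 - k + 2.
From deg A=0, deg B=0, deg C=3: d=3.
Solving with deg f ≤ 3: f(k) = k**3 - 2*k**2 + k + 2.
Get s_k = R·t_k = 2**k*(k**3 - 2*k**2 + k + 2) with R(k) = B(k−1)f(k)/C(k) = (k**3 - 2*k**2 + k + 2)/(k**3 + 4*k**2 - k + 2).
Δs = 2**k*(k**3 + 4*k**2 - k + 2), as required.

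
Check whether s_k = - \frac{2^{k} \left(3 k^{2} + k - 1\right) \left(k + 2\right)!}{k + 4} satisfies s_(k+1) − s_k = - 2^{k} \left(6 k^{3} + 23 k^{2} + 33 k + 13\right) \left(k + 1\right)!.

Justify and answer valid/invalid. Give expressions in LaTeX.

s_(k+1) = -2**(k + 1)*(3*k**2 + 7*k + 3)*factorial(k + 3)/(k + 5)
s_(k+1) − s_k = -2**k*(6*k**4 + 53*k**3 + 160*k**2 + 206*k + 77)*factorial(k + 2)/((k + 4)*(k + 5))
(s_(k+1) − s_k) − t_k = 2**(k + 1)*(6*k**4 + 47*k**3 + 122*k**2 + 144*k + 53)*factorial(k + 1)/((k + 4)*(k + 5))

Invalid: residual \frac{2^{k + 1} \left(6 k^{4} + 47 k^{3} + 122 k^{2} + 144 k + 53\right) \left(k + 1\right)!}{\left(k + 4\right) \left(k + 5\right)} ≠ 0.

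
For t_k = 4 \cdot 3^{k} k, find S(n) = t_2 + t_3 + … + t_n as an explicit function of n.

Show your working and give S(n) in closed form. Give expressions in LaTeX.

S(n) = 6 \cdot 3^{n} n - 3 \cdot 3^{n} - 9

t_(k+1)/t_k = 3 + 3/k.
Gosper form: A/B · C(k+1)/C(k) with A=3, B=1, C=k.
f must satisfy (3)·f(k+1) − (1)·f(k) = k.
deg f ≤ 1 (via 0,0,1).
Solving with deg f ≤ 1: f(k) = (2*k - 3)/4.
Then R = B(k−1)f/C = (2*k - 3)/(4*k), so s_k = R(k)·t_k = 3**k*(2*k - 3).
Verify: 4*3**k*k matches t_k.
s_(n+1) = 3**(n + 1)*(2*n - 1) and s_(2) = 9, so S(n) = 6*3**n*n - 3*3**n - 9.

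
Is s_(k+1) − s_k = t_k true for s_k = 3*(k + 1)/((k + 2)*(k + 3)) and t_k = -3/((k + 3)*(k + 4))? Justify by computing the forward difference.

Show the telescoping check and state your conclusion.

Invalid: residual 6/(k**3 + 9*k**2 + 26*k + 24) ≠ 0.

s_(k+1) = 3*(k + 2)/((k + 3)*(k + 4))
s_(k+1) − s_k = -3*k/(k**3 + 9*k**2 + 26*k + 24)
(s_(k+1) − s_k) − t_k = 6/(k**3 + 9*k**2 + 26*k + 24)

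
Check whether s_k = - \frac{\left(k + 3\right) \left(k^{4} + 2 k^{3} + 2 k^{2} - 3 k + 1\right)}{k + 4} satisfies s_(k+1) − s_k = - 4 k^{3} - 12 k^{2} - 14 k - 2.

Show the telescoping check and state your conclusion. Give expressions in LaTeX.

Invalid: residual \frac{3 k^{4} + 26 k^{3} + 60 k^{2} + 61 k + 7}{k^{2} + 9 k + 20} ≠ 0.

s_(k+1) = (-k**5 - 10*k**4 - 38*k**3 - 67*k**2 - 47*k - 12)/(k + 5)
s_(k+1) − s_k = (-4*k**5 - 45*k**4 - 176*k**3 - 308*k**2 - 237*k - 33)/(k**2 + 9*k + 20)
(s_(k+1) − s_k) − t_k = (3*k**4 + 26*k**3 + 60*k**2 + 61*k + 7)/(k**2 + 9*k + 20)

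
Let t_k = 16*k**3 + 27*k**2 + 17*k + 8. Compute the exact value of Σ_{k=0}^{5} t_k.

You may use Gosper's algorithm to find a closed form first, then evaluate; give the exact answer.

Σ = 5388

Compute t_(k+1)/t_k: get (16*k**3 + 75*k**2 + 119*k + 68)/(16*k**3 + 27*k**2 + 17*k + 8).
Gosper form: A/B · C(k+1)/C(k) with A=1, B=1, C=k**3 + 27*k**2/16 + 17*k/16 + 1/2.
Solve (1)·f(k+1) − (1)·f(k) = k**3 + 27*k**2/16 + 17*k/16 + 1/2.
d = 4 from the (0,0,3) case.
Solving with deg f ≤ 4: f(k) = k*(4*k**3 + k**2 - k + 4)/16.
Then R = B(k−1)f/C = k*(4*k**3 + k**2 - k + 4)/(16*k**3 + 27*k**2 + 17*k + 8), so s_k = R(k)·t_k = k*(4*k**3 + k**2 - k + 4).
Δs = 16*k**3 + 27*k**2 + 17*k + 8, as required.
Sum = s_(6) − s_(0); s_(6) = 5388, s_(0) = 0 ⇒ 5388.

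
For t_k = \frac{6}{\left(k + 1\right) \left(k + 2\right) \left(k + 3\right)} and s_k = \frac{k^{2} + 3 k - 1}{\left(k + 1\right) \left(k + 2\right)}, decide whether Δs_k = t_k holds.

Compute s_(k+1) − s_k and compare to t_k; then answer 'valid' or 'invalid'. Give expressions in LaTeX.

s_(k+1) = (3*k + (k + 1)**2 + 2)/((k + 2)*(k + 3))
s_(k+1) − s_k = 6/(k**3 + 6*k**2 + 11*k + 6)
(s_(k+1) − s_k) − t_k = 0

Valid: the claim telescopes to t_k.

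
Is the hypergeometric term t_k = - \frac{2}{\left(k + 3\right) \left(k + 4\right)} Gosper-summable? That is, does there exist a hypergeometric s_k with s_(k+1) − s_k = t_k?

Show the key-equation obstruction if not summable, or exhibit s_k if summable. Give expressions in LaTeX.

r(k) = (k + 3)/(k + 5) after simplifying.
A = k + 3, B = k + 5, C = 1.
Solve (k + 3)·f(k+1) − (k + 4)·f(k) = 1.
From deg A=1, deg B=1, deg C=0: d=1.
A polynomial solution: f(k) = k/3.
So s_k = (B(k−1)f/C)·t_k = (k*(k + 4)/3)·t_k = -2*k/(3*k + 9).
Check: Δs_k = -2/(k**2 + 7*k + 12). ✓

Yes. s_k = - \frac{2 k}{3 k + 9}.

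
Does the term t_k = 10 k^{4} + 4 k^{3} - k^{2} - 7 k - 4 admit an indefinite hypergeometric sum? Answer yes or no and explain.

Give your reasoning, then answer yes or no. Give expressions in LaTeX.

Yes. s_k = k \left(2 k^{4} - 4 k^{3} + k^{2} - 2 k - 1\right).

Ratio r(k) = (10*k**4 + 44*k**3 + 71*k**2 + 43*k + 2)/(10*k**4 + 4*k**3 - k**2 - 7*k - 4).
Take A(k)=1, B(k)=1, C(k)=k**4 + 2*k**3/5 - k**2/10 - 7*k/10 - 2/5.
f must satisfy (1)·f(k+1) − (1)·f(k) = k**4 + 2*k**3/5 - k**2/10 - 7*k/10 - 2/5.
d = 5 from the (0,0,4) case.
Solve for f: f(k) = k*(2*k**4 - 4*k**3 + k**2 - 2*k - 1)/10 (degree 5 ≤ 5).
Certificate R = B(k−1)f/C = k*(2*k**4 - 4*k**3 + k**2 - 2*k - 1)/(10*k**4 + 4*k**3 - k**2 - 7*k - 4) gives s_k = k*(2*k**4 - 4*k**3 + k**2 - 2*k - 1).
Verify: 10*k**4 + 4*k**3 - k**2 - 7*k - 4 matches t_k.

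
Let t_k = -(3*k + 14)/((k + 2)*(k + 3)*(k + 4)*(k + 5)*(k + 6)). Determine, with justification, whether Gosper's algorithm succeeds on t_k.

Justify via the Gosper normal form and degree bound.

The ratio is (k + 2)*(3*k + 17)/((k + 7)*(3*k + 14)).
So A=k + 2 and B=k + 7, with C=k + 14/3.
Set up (k + 2)·f(k+1) − (k + 6)·f(k) − (k + 14/3) = 0.
From deg A=1, deg B=1, deg C=1: d=4.
Coefficient equations give f(k) = k*(k + 4)*(k**2 + 10*k + 31)/90.
Get s_k = R·t_k = k*(-k**2 - 10*k - 31)/(30*(k**3 + 10*k**2 + 31*k + 30)) with R(k) = B(k−1)f(k)/C(k) = k*(k + 4)*(k + 6)*(k**2 + 10*k + 31)/(30*(3*k + 14)).
Check: Δs_k = (-3*k - 14)/(k**5 + 20*k**4 + 155*k**3 + 580*k**2 + 1044*k + 720). ✓

Yes. s_k = k*(-k**2 - 10*k - 31)/(30*(k**3 + 10*k**2 + 31*k + 30)).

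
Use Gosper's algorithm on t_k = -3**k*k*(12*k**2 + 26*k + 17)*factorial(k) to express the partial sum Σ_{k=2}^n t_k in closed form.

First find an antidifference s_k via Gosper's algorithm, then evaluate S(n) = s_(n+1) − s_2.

S(n) = -12*3**n*n**3*factorial(n) - 30*3**n*n**2*factorial(n) - 15*3**n*n*factorial(n) + 3*3**n*factorial(n) + 162

t_(k+1)/t_k = (k + 1)**2*(78*k + 36*(k + 1)**2 + 129)/(k*(12*k**2 + 26*k + 17)).
Gosper form: A/B · C(k+1)/C(k) with A=3*k + 3, B=1, C=k**3 + 13*k**2/6 + 17*k/12.
Key eq: (3*k + 3)·f(k+1) = (1)·f(k) + (k**3 + 13*k**2/6 + 17*k/12).
d = 2 from the (1,0,3) case.
A polynomial solution: f(k) = (4*k**2 - 2*k - 3)/12.
Get s_k = R·t_k = 3**k*(-4*k**2 + 2*k + 3)*factorial(k) with R(k) = B(k−1)f(k)/C(k) = (4*k**2 - 2*k - 3)/(k*(12*k**2 + 26*k + 17)).
s_(k+1) − s_k = -3**k*k*(12*k**2 + 26*k + 17)*factorial(k) = t_k.
Σ_(k=2)^n t_k = s_(n+1) − s_(2) = (-3**(n + 1)*(4*n**2 + 6*n - 1)*factorial(n + 1)) − (-162), i.e. -12*3**n*n**3*factorial(n) - 30*3**n*n**2*factorial(n) - 15*3**n*n*factorial(n) + 3*3**n*factorial(n) + 162.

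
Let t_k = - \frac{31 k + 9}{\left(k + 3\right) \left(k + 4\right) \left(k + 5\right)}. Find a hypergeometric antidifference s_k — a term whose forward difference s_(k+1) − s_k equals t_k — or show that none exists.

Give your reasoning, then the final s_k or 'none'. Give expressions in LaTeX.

r(k) = (k + 3)*(31*k + 40)/((k + 6)*(31*k + 9)) after simplifying.
So A=k + 3 and B=k + 6, with C=k + 9/31.
f must satisfy (k + 3)·f(k+1) − (k + 5)·f(k) = k + 9/31.
Degrees (1,1,1) ⇒ d ≤ 2.
Match coefficients ⇒ f(k) = k*(17*k - 5)/124.
Certificate R = B(k−1)f/C = k*(k + 5)*(17*k - 5)/(4*(31*k + 9)) gives s_k = k*(5 - 17*k)/(4*(k + 3)*(k + 4)).
Check: Δs_k = (-31*k - 9)/(k**3 + 12*k**2 + 47*k + 60). ✓

s_k = \frac{k \left(5 - 17 k\right)}{4 \left(k + 3\right) \left(k + 4\right)}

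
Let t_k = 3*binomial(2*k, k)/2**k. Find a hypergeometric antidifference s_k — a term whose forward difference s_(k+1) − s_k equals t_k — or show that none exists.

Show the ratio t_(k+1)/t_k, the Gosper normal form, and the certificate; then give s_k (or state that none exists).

The ratio is (2*k + 1)/(k + 1).
Take A(k)=2*k + 1, B(k)=k + 1, C(k)=1.
f must satisfy (2*k + 1)·f(k+1) − (k)·f(k) = 1.
deg f ≤ -1 (via 1,1,0).
Negative degree bound (-1): no f exists, t_k not Gosper-summable.

no hypergeometric antidifference exists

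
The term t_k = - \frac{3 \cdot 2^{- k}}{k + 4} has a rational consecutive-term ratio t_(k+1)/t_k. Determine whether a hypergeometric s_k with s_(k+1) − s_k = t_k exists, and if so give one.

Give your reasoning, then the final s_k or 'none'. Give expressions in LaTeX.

Compute t_(k+1)/t_k: get (k + 4)/(2*(k + 5)).
Take A(k)=k/2 + 2, B(k)=k + 5, C(k)=1.
Solve (k/2 + 2)·f(k+1) − (k + 4)·f(k) = 1.
Degrees (1,1,0) ⇒ d ≤ -1.
d = -1 < 0 ⇒ no nonzero polynomial f; not summable.

no hypergeometric antidifference exists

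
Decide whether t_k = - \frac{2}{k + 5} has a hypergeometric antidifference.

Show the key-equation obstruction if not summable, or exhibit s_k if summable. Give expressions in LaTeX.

The ratio is (k + 5)/(k + 6).
Factor: A=k + 5; B=k + 6; C=1.
Key eq: (k + 5)·f(k+1) = (k + 5)·f(k) + (1).
deg f ≤ 0 (via 1,1,0).
Write f(k) = c0. Then LHS − RHS = -1, requiring -1 = 0: contradictory. No certificate.

No — key equation has no polynomial f.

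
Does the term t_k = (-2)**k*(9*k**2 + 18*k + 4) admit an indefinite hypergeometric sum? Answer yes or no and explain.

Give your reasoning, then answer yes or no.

Yes. s_k = (-2)**k*(-3*k**2 - 2*k + 2).

Compute t_(k+1)/t_k: get 2*(-9*k**2 - 36*k - 31)/(9*k**2 + 18*k + 4).
A = -2, B = 1, C = k**2 + 2*k + 4/9.
Solve (-2)·f(k+1) − (1)·f(k) = k**2 + 2*k + 4/9.
From deg A=0, deg B=0, deg C=2: d=2.
Coefficient equations give f(k) = -(3*k**2 + 2*k - 2)/9.
R(k) = B(k−1)·f(k)/C(k) = -(3*k**2 + 2*k - 2)/(9*k**2 + 18*k + 4); s_k = R·t_k = (-2)**k*(-3*k**2 - 2*k + 2).
Check: Δs_k = (-2)**k*(9*k**2 + 18*k + 4). ✓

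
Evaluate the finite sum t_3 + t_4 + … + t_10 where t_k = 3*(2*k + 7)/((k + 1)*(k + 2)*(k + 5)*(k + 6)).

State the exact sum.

Σ = 5/64

Step 1: r(k) = (k + 1)*(k + 5)*(2*k + 9)/((k + 3)*(k + 7)*(2*k + 7)).
Factor: A=k + 1; B=k + 7; C=k**3 + 21*k**2/2 + 73*k/2 + 42.
Set up (k + 1)·f(k+1) − (k + 6)·f(k) − (k**3 + 21*k**2/2 + 73*k/2 + 42) = 0.
Degrees (1,1,3) ⇒ d ≤ 5.
Match coefficients ⇒ f(k) = k*(k + 2)*(k + 3)*(k + 4)*(k + 6)/10.
Get s_k = R·t_k = 3*k*(k + 6)/(5*(k**2 + 6*k + 5)) with R(k) = B(k−1)f(k)/C(k) = k*(k + 2)*(k + 6)**2/(5*(2*k + 7)).
s_(k+1) − s_k = 3*(2*k + 7)/(k**4 + 14*k**3 + 65*k**2 + 112*k + 60) = t_k.
Evaluate s at k=11 and k=3: 187/320 and 81/160; difference 5/64.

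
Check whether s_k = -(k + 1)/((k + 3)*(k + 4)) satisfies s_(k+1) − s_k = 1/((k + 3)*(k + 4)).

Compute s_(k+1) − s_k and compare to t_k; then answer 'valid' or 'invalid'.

Invalid: residual -6/(k**3 + 12*k**2 + 47*k + 60) ≠ 0.

s_(k+1) = (-k - 2)/((k + 4)*(k + 5))
s_(k+1) − s_k = (k - 1)/(k**3 + 12*k**2 + 47*k + 60)
(s_(k+1) − s_k) − t_k = -6/(k**3 + 12*k**2 + 47*k + 60)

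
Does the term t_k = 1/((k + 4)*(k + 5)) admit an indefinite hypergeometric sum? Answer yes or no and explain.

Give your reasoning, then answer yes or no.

Step 1: r(k) = (k + 4)/(k + 6).
So A=k + 4 and B=k + 6, with C=1.
Need (k + 4)·f(k+1) − (k + 5)·f(k) = 1.
d = 1 from the (1,1,0) case.
Solving with deg f ≤ 1: f(k) = k/4.
Then R = B(k−1)f/C = k*(k + 5)/4, so s_k = R(k)·t_k = k/(4*(k + 4)).
Verify: 1/(k**2 + 9*k + 20) matches t_k.

Yes. s_k = k/(4*(k + 4)).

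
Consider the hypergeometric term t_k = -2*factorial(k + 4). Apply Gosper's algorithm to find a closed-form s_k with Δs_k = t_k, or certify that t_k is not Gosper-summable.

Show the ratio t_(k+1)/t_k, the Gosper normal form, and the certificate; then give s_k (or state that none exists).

none — t_k is not Gosper-summable

Compute t_(k+1)/t_k: get k + 5.
Factor: A=k + 5; B=1; C=1.
Key eq: (k + 5)·f(k+1) = (1)·f(k) + (1).
Degrees (1,0,0) ⇒ d ≤ -1.
Negative degree bound (-1): no f exists, t_k not Gosper-summable.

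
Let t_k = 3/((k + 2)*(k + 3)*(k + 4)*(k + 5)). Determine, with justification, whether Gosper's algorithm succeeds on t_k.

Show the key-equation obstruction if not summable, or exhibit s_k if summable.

Yes. s_k = k*(k**2 + 9*k + 26)/(24*(k + 2)*(k + 3)*(k + 4)).

Ratio r(k) = (k + 2)/(k + 6).
So A=k + 2 and B=k + 6, with C=1.
Key eq: (k + 2)·f(k+1) = (k + 5)·f(k) + (1).
d = 3 from the (1,1,0) case.
Coefficient equations give f(k) = k*(k**2 + 9*k + 26)/72.
R(k) = B(k−1)·f(k)/C(k) = k*(k + 5)*(k**2 + 9*k + 26)/72; s_k = R·t_k = k*(k**2 + 9*k + 26)/(24*(k + 2)*(k + 3)*(k + 4)).
Check: Δs_k = 3/(k**4 + 14*k**3 + 71*k**2 + 154*k + 120). ✓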